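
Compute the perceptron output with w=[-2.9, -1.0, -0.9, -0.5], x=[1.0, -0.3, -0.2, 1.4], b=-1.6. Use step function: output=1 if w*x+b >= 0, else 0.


z = w . x + b
= -2.9*1.0 + -1.0*-0.3 + -0.9*-0.2 + -0.5*1.4 + -1.6
= -2.9 + 0.3 + 0.18 + -0.7 + -1.6
= -3.12 + -1.6
= -4.72
Since z = -4.72 < 0, output = 0

0


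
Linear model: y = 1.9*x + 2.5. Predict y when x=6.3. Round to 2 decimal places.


y = 1.9 * 6.3 + (2.5)
= 11.97 + (2.5)
= 14.47

14.47


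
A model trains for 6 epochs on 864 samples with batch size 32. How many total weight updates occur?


Iterations per epoch = 864 / 32 = 27
Total updates = iterations_per_epoch * epochs
= 27 * 6
= 162

162


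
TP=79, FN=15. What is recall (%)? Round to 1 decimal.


Recall = TP / (TP + FN) * 100
= 79 / (79 + 15)
= 79 / 94
= 0.8404
= 84.0%

84.0


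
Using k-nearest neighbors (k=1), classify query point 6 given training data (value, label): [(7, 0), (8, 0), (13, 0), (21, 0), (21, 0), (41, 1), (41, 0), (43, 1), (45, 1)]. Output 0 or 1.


Distances from query 6:
Point 7 (class 0): distance = 1
K=1 nearest neighbors: classes = [0]
Votes for class 1: 0 / 1
Majority vote => class 0

0


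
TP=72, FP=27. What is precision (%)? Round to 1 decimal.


Precision = TP / (TP + FP) * 100
= 72 / (72 + 27)
= 72 / 99
= 0.7273
= 72.7%

72.7


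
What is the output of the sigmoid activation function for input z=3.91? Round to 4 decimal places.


sigmoid(z) = 1 / (1 + exp(-z))
exp(-(3.91)) = exp(-3.91) = 0.02
1 + 0.02 = 1.02
1 / 1.02 = 0.9804

0.9804


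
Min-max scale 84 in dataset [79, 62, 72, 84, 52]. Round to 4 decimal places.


Min = 52, Max = 84
Range = 84 - 52 = 32
Scaled = (x - min) / (max - min)
= (84 - 52) / 32
= 32 / 32
= 1.0000

1.0000


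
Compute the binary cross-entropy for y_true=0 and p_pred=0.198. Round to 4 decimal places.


For y=0: Loss = -log(1-p)
= -log(1 - 0.198)
= -log(0.802)
= -(-0.2206)
= 0.2206

0.2206


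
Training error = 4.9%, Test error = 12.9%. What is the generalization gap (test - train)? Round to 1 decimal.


Generalization gap = test_error - train_error
= 12.9 - 4.9
= 8.0%
A moderate gap.

8.0


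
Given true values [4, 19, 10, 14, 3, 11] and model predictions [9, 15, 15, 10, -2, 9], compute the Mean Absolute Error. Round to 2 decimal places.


Absolute errors: [5, 4, 5, 4, 5, 2]
Sum of absolute errors = 25
MAE = 25 / 6 = 4.17

4.17


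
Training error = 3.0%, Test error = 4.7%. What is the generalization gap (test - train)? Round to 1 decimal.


Generalization gap = test_error - train_error
= 4.7 - 3.0
= 1.7%
A small gap suggests good generalization.

1.7


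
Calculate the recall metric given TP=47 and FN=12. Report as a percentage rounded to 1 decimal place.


Recall = TP / (TP + FN) * 100
= 47 / (47 + 12)
= 47 / 59
= 0.7966
= 79.7%

79.7


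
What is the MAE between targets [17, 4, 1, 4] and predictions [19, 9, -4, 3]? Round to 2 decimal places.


Absolute errors: [2, 5, 5, 1]
Sum of absolute errors = 13
MAE = 13 / 4 = 3.25

3.25


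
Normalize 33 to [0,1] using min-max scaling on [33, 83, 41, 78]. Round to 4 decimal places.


Min = 33, Max = 83
Range = 83 - 33 = 50
Scaled = (x - min) / (max - min)
= (33 - 33) / 50
= 0 / 50
= 0.0000

0.0000


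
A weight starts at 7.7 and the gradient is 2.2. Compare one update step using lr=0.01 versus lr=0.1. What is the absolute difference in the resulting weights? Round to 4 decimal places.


With lr=0.01: w_new = 7.7 - 0.01 * 2.2 = 7.678
With lr=0.1: w_new = 7.7 - 0.1 * 2.2 = 7.48
Absolute difference = |7.678 - 7.48|
= 0.1980

0.1980


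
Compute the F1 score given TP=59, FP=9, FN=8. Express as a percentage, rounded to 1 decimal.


Precision = TP / (TP + FP) = 59 / 68 = 0.8676
Recall = TP / (TP + FN) = 59 / 67 = 0.8806
F1 = 2 * P * R / (P + R)
= 2 * 0.8676 * 0.8806 / (0.8676 + 0.8806)
= 1.5281 / 1.7482
= 0.8741
As percentage: 87.4%

87.4


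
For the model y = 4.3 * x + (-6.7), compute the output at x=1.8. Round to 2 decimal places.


y = 4.3 * 1.8 + (-6.7)
= 7.74 + (-6.7)
= 1.04

1.04


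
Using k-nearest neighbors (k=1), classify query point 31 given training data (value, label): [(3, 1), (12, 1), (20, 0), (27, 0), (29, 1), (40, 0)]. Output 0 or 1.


Distances from query 31:
Point 29 (class 1): distance = 2
K=1 nearest neighbors: classes = [1]
Votes for class 1: 1 / 1
Majority vote => class 1

1


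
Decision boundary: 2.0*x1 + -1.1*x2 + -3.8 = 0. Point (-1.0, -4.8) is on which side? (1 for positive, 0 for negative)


Compute 2.0 * -1.0 + -1.1 * -4.8 + -3.8
= -2.0 + 5.28 + -3.8
= -0.52
Since -0.52 < 0, the point is on the negative side.

0


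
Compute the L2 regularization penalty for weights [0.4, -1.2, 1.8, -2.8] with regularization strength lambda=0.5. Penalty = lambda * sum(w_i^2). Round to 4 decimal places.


Squaring each weight:
0.4^2 = 0.16
(-1.2)^2 = 1.44
1.8^2 = 3.24
(-2.8)^2 = 7.84
Sum of squares = 12.68
Penalty = 0.5 * 12.68 = 6.3400

6.3400


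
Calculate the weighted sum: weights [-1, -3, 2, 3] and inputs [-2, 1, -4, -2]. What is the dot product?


Element-wise products:
-1 * -2 = 2
-3 * 1 = -3
2 * -4 = -8
3 * -2 = -6
Sum = 2 + -3 + -8 + -6
= -15

-15


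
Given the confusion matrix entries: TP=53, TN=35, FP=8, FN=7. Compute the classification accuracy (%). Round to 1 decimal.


Accuracy = (TP + TN) / (TP + TN + FP + FN) * 100
= (53 + 35) / (53 + 35 + 8 + 7)
= 88 / 103
= 0.8544
= 85.4%

85.4


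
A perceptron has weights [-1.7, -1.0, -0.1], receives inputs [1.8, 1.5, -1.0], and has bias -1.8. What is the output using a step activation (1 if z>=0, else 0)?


z = w . x + b
= -1.7*1.8 + -1.0*1.5 + -0.1*-1.0 + -1.8
= -3.06 + -1.5 + 0.1 + -1.8
= -4.46 + -1.8
= -6.26
Since z = -6.26 < 0, output = 0

0


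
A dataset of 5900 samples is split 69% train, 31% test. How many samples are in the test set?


Train samples = 5900 * 69% = 4071
Test samples = 5900 - 4071
= 1829

1829


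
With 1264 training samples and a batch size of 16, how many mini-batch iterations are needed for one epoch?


Iterations per epoch = dataset_size / batch_size
= 1264 / 16
= 79

79


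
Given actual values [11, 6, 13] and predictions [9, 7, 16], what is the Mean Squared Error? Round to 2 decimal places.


Differences: [2, -1, -3]
Squared errors: [4, 1, 9]
Sum of squared errors = 14
MSE = 14 / 3 = 4.67

4.67


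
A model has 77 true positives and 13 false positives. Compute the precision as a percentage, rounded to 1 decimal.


Precision = TP / (TP + FP) * 100
= 77 / (77 + 13)
= 77 / 90
= 0.8556
= 85.6%

85.6


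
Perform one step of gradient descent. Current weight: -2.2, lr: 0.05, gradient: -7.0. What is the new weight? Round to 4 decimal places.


w_new = w_old - lr * gradient
= -2.2 - 0.05 * -7.0
= -2.2 - (-0.35)
= -1.8500

-1.8500


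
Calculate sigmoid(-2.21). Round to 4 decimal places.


sigmoid(z) = 1 / (1 + exp(-z))
exp(-(-2.21)) = exp(2.21) = 9.1157
1 + 9.1157 = 10.1157
1 / 10.1157 = 0.0989

0.0989


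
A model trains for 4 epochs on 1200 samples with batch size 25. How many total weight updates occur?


Iterations per epoch = 1200 / 25 = 48
Total updates = iterations_per_epoch * epochs
= 48 * 4
= 192

192


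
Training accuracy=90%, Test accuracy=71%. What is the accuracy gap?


Gap = train_accuracy - test_accuracy
= 90 - 71
= 19%
This gap suggests the model is overfitting.

19


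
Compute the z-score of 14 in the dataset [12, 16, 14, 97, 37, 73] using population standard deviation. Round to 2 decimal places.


Mean = (12 + 16 + 14 + 97 + 37 + 73) / 6 = 41.5
Variance = sum((x_i - mean)^2) / n = 1061.5833
Std = sqrt(1061.5833) = 32.5819
Z = (x - mean) / std
= (14 - 41.5) / 32.5819
= -27.5 / 32.5819
= -0.84

-0.84


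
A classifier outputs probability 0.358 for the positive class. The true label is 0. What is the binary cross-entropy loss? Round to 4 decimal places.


For y=0: Loss = -log(1-p)
= -log(1 - 0.358)
= -log(0.642)
= -(-0.4432)
= 0.4432

0.4432


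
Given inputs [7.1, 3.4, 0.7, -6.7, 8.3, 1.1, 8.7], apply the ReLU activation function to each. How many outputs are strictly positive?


ReLU(x) = max(0, x) for each element:
ReLU(7.1) = 7.1
ReLU(3.4) = 3.4
ReLU(0.7) = 0.7
ReLU(-6.7) = 0
ReLU(8.3) = 8.3
ReLU(1.1) = 1.1
ReLU(8.7) = 8.7
Active neurons (>0): 6

6


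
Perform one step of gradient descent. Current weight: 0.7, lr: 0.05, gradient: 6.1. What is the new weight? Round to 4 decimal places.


w_new = w_old - lr * gradient
= 0.7 - 0.05 * 6.1
= 0.7 - (0.305)
= 0.3950

0.3950


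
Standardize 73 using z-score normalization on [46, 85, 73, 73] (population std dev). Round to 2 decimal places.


Mean = (46 + 85 + 73 + 73) / 4 = 69.25
Variance = sum((x_i - mean)^2) / n = 204.1875
Std = sqrt(204.1875) = 14.2894
Z = (x - mean) / std
= (73 - 69.25) / 14.2894
= 3.75 / 14.2894
= 0.26

0.26


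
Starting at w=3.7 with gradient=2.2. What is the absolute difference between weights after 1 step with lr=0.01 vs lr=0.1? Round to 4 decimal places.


With lr=0.01: w_new = 3.7 - 0.01 * 2.2 = 3.678
With lr=0.1: w_new = 3.7 - 0.1 * 2.2 = 3.48
Absolute difference = |3.678 - 3.48|
= 0.1980

0.1980


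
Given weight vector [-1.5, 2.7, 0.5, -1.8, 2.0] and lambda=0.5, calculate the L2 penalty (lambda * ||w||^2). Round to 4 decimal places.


Squaring each weight:
(-1.5)^2 = 2.25
2.7^2 = 7.29
0.5^2 = 0.25
(-1.8)^2 = 3.24
2.0^2 = 4.0
Sum of squares = 17.03
Penalty = 0.5 * 17.03 = 8.5150

8.5150


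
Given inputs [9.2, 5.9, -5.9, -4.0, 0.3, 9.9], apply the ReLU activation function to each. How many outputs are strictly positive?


ReLU(x) = max(0, x) for each element:
ReLU(9.2) = 9.2
ReLU(5.9) = 5.9
ReLU(-5.9) = 0
ReLU(-4.0) = 0
ReLU(0.3) = 0.3
ReLU(9.9) = 9.9
Active neurons (>0): 4

4


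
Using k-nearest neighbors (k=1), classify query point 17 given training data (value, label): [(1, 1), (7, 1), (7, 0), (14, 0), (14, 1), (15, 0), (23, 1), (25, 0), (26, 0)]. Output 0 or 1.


Distances from query 17:
Point 15 (class 0): distance = 2
K=1 nearest neighbors: classes = [0]
Votes for class 1: 0 / 1
Majority vote => class 0

0


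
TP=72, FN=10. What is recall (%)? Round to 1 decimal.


Recall = TP / (TP + FN) * 100
= 72 / (72 + 10)
= 72 / 82
= 0.878
= 87.8%

87.8


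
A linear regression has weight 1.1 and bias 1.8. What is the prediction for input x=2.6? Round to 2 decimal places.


y = 1.1 * 2.6 + (1.8)
= 2.86 + (1.8)
= 4.66

4.66


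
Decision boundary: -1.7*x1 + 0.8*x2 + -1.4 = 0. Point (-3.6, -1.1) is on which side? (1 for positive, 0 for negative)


Compute -1.7 * -3.6 + 0.8 * -1.1 + -1.4
= 6.12 + -0.88 + -1.4
= 3.84
Since 3.84 >= 0, the point is on the positive side.

1


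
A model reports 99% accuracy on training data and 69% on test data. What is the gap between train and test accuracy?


Gap = train_accuracy - test_accuracy
= 99 - 69
= 30%
This large gap strongly indicates overfitting.

30


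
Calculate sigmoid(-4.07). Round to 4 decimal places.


sigmoid(z) = 1 / (1 + exp(-z))
exp(-(-4.07)) = exp(4.07) = 58.557
1 + 58.557 = 59.557
1 / 59.557 = 0.0168

0.0168


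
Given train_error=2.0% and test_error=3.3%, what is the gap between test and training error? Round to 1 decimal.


Generalization gap = test_error - train_error
= 3.3 - 2.0
= 1.3%
A small gap suggests good generalization.

1.3


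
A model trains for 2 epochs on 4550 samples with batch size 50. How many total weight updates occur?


Iterations per epoch = 4550 / 50 = 91
Total updates = iterations_per_epoch * epochs
= 91 * 2
= 182

182


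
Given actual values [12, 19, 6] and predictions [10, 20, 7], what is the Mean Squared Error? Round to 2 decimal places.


Differences: [2, -1, -1]
Squared errors: [4, 1, 1]
Sum of squared errors = 6
MSE = 6 / 3 = 2.00

2.00


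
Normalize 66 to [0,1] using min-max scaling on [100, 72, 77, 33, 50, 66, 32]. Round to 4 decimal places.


Min = 32, Max = 100
Range = 100 - 32 = 68
Scaled = (x - min) / (max - min)
= (66 - 32) / 68
= 34 / 68
= 0.5000

0.5000


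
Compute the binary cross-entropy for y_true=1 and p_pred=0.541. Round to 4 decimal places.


For y=1: Loss = -log(p)
= -log(0.541)
= -(-0.6143)
= 0.6143

0.6143


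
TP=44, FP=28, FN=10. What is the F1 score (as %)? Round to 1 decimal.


Precision = TP / (TP + FP) = 44 / 72 = 0.6111
Recall = TP / (TP + FN) = 44 / 54 = 0.8148
F1 = 2 * P * R / (P + R)
= 2 * 0.6111 * 0.8148 / (0.6111 + 0.8148)
= 0.9959 / 1.4259
= 0.6984
As percentage: 69.8%

69.8


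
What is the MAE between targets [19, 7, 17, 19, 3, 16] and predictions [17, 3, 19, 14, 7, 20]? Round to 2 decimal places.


Absolute errors: [2, 4, 2, 5, 4, 4]
Sum of absolute errors = 21
MAE = 21 / 6 = 3.50

3.50


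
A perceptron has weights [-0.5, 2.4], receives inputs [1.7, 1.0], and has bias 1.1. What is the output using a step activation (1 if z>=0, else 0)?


z = w . x + b
= -0.5*1.7 + 2.4*1.0 + 1.1
= -0.85 + 2.4 + 1.1
= 1.55 + 1.1
= 2.65
Since z = 2.65 >= 0, output = 1

1


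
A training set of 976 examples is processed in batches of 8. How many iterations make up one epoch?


Iterations per epoch = dataset_size / batch_size
= 976 / 8
= 122

122


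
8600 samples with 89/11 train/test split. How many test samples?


Train samples = 8600 * 89% = 7654
Test samples = 8600 - 7654
= 946

946


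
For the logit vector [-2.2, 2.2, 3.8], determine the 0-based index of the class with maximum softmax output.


Softmax is a monotonic transformation, so it preserves the argmax.
We need to find the index of the maximum logit.
Index 0: -2.2
Index 1: 2.2
Index 2: 3.8
Maximum logit = 3.8 at index 2

2


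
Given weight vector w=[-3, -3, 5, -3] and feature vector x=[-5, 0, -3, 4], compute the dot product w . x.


Element-wise products:
-3 * -5 = 15
-3 * 0 = 0
5 * -3 = -15
-3 * 4 = -12
Sum = 15 + 0 + -15 + -12
= -12

-12


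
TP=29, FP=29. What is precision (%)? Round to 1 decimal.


Precision = TP / (TP + FP) * 100
= 29 / (29 + 29)
= 29 / 58
= 0.5
= 50.0%

50.0


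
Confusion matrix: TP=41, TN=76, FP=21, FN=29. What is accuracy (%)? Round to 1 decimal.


Accuracy = (TP + TN) / (TP + TN + FP + FN) * 100
= (41 + 76) / (41 + 76 + 21 + 29)
= 117 / 167
= 0.7006
= 70.1%

70.1


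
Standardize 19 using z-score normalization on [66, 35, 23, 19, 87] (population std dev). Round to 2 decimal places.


Mean = (66 + 35 + 23 + 19 + 87) / 5 = 46.0
Variance = sum((x_i - mean)^2) / n = 692.0
Std = sqrt(692.0) = 26.3059
Z = (x - mean) / std
= (19 - 46.0) / 26.3059
= -27.0 / 26.3059
= -1.03

-1.03


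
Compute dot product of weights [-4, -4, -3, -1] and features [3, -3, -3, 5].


Element-wise products:
-4 * 3 = -12
-4 * -3 = 12
-3 * -3 = 9
-1 * 5 = -5
Sum = -12 + 12 + 9 + -5
= 4

4


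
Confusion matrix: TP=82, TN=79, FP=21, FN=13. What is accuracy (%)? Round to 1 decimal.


Accuracy = (TP + TN) / (TP + TN + FP + FN) * 100
= (82 + 79) / (82 + 79 + 21 + 13)
= 161 / 195
= 0.8256
= 82.6%

82.6


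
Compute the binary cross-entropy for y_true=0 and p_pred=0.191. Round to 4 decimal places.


For y=0: Loss = -log(1-p)
= -log(1 - 0.191)
= -log(0.809)
= -(-0.212)
= 0.2120

0.2120


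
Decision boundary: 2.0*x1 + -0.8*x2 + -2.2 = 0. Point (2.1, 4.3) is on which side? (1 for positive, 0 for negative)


Compute 2.0 * 2.1 + -0.8 * 4.3 + -2.2
= 4.2 + -3.44 + -2.2
= -1.44
Since -1.44 < 0, the point is on the negative side.

0


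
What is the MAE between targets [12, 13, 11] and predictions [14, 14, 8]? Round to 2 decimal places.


Absolute errors: [2, 1, 3]
Sum of absolute errors = 6
MAE = 6 / 3 = 2.00

2.00


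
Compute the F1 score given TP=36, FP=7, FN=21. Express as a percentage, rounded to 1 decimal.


Precision = TP / (TP + FP) = 36 / 43 = 0.8372
Recall = TP / (TP + FN) = 36 / 57 = 0.6316
F1 = 2 * P * R / (P + R)
= 2 * 0.8372 * 0.6316 / (0.8372 + 0.6316)
= 1.0575 / 1.4688
= 0.72
As percentage: 72.0%

72.0


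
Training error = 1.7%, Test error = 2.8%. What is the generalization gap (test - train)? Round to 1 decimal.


Generalization gap = test_error - train_error
= 2.8 - 1.7
= 1.1%
A small gap suggests good generalization.

1.1


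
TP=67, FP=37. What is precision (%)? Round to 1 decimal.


Precision = TP / (TP + FP) * 100
= 67 / (67 + 37)
= 67 / 104
= 0.6442
= 64.4%

64.4


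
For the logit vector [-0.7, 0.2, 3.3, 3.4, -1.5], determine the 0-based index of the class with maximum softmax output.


Softmax is a monotonic transformation, so it preserves the argmax.
We need to find the index of the maximum logit.
Index 0: -0.7
Index 1: 0.2
Index 2: 3.3
Index 3: 3.4
Index 4: -1.5
Maximum logit = 3.4 at index 3

3


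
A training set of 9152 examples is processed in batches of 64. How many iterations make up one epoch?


Iterations per epoch = dataset_size / batch_size
= 9152 / 64
= 143

143


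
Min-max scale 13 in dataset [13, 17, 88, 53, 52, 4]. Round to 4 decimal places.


Min = 4, Max = 88
Range = 88 - 4 = 84
Scaled = (x - min) / (max - min)
= (13 - 4) / 84
= 9 / 84
= 0.1071

0.1071


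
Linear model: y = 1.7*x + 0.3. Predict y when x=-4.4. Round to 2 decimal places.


y = 1.7 * -4.4 + (0.3)
= -7.48 + (0.3)
= -7.18

-7.18


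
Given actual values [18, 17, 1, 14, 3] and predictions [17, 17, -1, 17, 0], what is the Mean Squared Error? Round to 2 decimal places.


Differences: [1, 0, 2, -3, 3]
Squared errors: [1, 0, 4, 9, 9]
Sum of squared errors = 23
MSE = 23 / 5 = 4.60

4.60


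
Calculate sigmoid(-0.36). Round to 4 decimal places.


sigmoid(z) = 1 / (1 + exp(-z))
exp(-(-0.36)) = exp(0.36) = 1.4333
1 + 1.4333 = 2.4333
1 / 2.4333 = 0.4110

0.4110


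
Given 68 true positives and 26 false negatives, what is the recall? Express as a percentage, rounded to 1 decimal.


Recall = TP / (TP + FN) * 100
= 68 / (68 + 26)
= 68 / 94
= 0.7234
= 72.3%

72.3


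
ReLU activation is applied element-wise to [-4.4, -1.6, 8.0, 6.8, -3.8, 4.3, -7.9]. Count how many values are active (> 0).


ReLU(x) = max(0, x) for each element:
ReLU(-4.4) = 0
ReLU(-1.6) = 0
ReLU(8.0) = 8.0
ReLU(6.8) = 6.8
ReLU(-3.8) = 0
ReLU(4.3) = 4.3
ReLU(-7.9) = 0
Active neurons (>0): 3

3


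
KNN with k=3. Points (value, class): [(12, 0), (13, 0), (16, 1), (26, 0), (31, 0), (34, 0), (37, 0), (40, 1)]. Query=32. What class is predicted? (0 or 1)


Distances from query 32:
Point 31 (class 0): distance = 1
Point 34 (class 0): distance = 2
Point 37 (class 0): distance = 5
K=3 nearest neighbors: classes = [0, 0, 0]
Votes for class 1: 0 / 3
Majority vote => class 0

0


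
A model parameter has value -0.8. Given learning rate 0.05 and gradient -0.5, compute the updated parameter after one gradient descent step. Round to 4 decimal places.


w_new = w_old - lr * gradient
= -0.8 - 0.05 * -0.5
= -0.8 - (-0.025)
= -0.7750

-0.7750


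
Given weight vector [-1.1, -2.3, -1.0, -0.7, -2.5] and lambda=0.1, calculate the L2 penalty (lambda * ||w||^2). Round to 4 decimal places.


Squaring each weight:
(-1.1)^2 = 1.21
(-2.3)^2 = 5.29
(-1.0)^2 = 1.0
(-0.7)^2 = 0.49
(-2.5)^2 = 6.25
Sum of squares = 14.24
Penalty = 0.1 * 14.24 = 1.4240

1.4240


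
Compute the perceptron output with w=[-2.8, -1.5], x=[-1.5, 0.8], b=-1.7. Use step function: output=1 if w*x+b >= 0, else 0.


z = w . x + b
= -2.8*-1.5 + -1.5*0.8 + -1.7
= 4.2 + -1.2 + -1.7
= 3.0 + -1.7
= 1.3
Since z = 1.3 >= 0, output = 1

1


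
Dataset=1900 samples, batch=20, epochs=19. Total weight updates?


Iterations per epoch = 1900 / 20 = 95
Total updates = iterations_per_epoch * epochs
= 95 * 19
= 1805

1805


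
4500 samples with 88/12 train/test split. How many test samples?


Train samples = 4500 * 88% = 3960
Test samples = 4500 - 3960
= 540

540


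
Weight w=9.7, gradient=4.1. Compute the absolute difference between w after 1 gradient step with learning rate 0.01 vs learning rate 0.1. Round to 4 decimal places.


With lr=0.01: w_new = 9.7 - 0.01 * 4.1 = 9.659
With lr=0.1: w_new = 9.7 - 0.1 * 4.1 = 9.29
Absolute difference = |9.659 - 9.29|
= 0.3690

0.3690


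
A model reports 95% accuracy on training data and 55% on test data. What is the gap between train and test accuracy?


Gap = train_accuracy - test_accuracy
= 95 - 55
= 40%
This large gap strongly indicates overfitting.

40


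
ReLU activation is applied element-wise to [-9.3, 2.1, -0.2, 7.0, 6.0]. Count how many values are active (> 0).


ReLU(x) = max(0, x) for each element:
ReLU(-9.3) = 0
ReLU(2.1) = 2.1
ReLU(-0.2) = 0
ReLU(7.0) = 7.0
ReLU(6.0) = 6.0
Active neurons (>0): 3

3


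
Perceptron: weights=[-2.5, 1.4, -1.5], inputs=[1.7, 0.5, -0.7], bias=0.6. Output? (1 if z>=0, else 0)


z = w . x + b
= -2.5*1.7 + 1.4*0.5 + -1.5*-0.7 + 0.6
= -4.25 + 0.7 + 1.05 + 0.6
= -2.5 + 0.6
= -1.9
Since z = -1.9 < 0, output = 0

0


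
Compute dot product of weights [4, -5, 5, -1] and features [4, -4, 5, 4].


Element-wise products:
4 * 4 = 16
-5 * -4 = 20
5 * 5 = 25
-1 * 4 = -4
Sum = 16 + 20 + 25 + -4
= 57

57


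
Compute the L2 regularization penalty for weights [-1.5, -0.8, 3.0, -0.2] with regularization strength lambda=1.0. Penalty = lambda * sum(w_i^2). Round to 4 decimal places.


Squaring each weight:
(-1.5)^2 = 2.25
(-0.8)^2 = 0.64
3.0^2 = 9.0
(-0.2)^2 = 0.04
Sum of squares = 11.93
Penalty = 1.0 * 11.93 = 11.9300

11.9300


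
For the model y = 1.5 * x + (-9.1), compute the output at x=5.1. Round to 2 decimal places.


y = 1.5 * 5.1 + (-9.1)
= 7.65 + (-9.1)
= -1.45

-1.45


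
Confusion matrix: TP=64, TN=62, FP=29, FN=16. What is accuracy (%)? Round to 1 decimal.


Accuracy = (TP + TN) / (TP + TN + FP + FN) * 100
= (64 + 62) / (64 + 62 + 29 + 16)
= 126 / 171
= 0.7368
= 73.7%

73.7


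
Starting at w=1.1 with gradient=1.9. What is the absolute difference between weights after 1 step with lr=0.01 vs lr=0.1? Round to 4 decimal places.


With lr=0.01: w_new = 1.1 - 0.01 * 1.9 = 1.081
With lr=0.1: w_new = 1.1 - 0.1 * 1.9 = 0.91
Absolute difference = |1.081 - 0.91|
= 0.1710

0.1710


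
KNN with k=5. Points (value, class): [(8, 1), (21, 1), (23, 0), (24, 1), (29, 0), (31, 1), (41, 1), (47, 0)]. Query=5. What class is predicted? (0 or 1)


Distances from query 5:
Point 8 (class 1): distance = 3
Point 21 (class 1): distance = 16
Point 23 (class 0): distance = 18
Point 24 (class 1): distance = 19
Point 29 (class 0): distance = 24
K=5 nearest neighbors: classes = [1, 1, 0, 1, 0]
Votes for class 1: 3 / 5
Majority vote => class 1

1


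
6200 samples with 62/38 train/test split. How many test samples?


Train samples = 6200 * 62% = 3844
Test samples = 6200 - 3844
= 2356

2356


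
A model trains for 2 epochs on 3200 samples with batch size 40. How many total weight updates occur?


Iterations per epoch = 3200 / 40 = 80
Total updates = iterations_per_epoch * epochs
= 80 * 2
= 160

160


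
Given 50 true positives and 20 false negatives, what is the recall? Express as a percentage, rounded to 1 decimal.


Recall = TP / (TP + FN) * 100
= 50 / (50 + 20)
= 50 / 70
= 0.7143
= 71.4%

71.4


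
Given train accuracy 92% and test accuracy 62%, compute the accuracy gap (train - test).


Gap = train_accuracy - test_accuracy
= 92 - 62
= 30%
This large gap strongly indicates overfitting.

30


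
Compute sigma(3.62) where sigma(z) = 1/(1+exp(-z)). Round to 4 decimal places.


sigmoid(z) = 1 / (1 + exp(-z))
exp(-(3.62)) = exp(-3.62) = 0.0268
1 + 0.0268 = 1.0268
1 / 1.0268 = 0.9739

0.9739


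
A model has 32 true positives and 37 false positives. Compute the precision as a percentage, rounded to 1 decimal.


Precision = TP / (TP + FP) * 100
= 32 / (32 + 37)
= 32 / 69
= 0.4638
= 46.4%

46.4


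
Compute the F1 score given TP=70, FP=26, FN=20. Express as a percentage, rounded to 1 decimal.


Precision = TP / (TP + FP) = 70 / 96 = 0.7292
Recall = TP / (TP + FN) = 70 / 90 = 0.7778
F1 = 2 * P * R / (P + R)
= 2 * 0.7292 * 0.7778 / (0.7292 + 0.7778)
= 1.1343 / 1.5069
= 0.7527
As percentage: 75.3%

75.3


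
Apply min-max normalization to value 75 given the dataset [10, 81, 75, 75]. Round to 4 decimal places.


Min = 10, Max = 81
Range = 81 - 10 = 71
Scaled = (x - min) / (max - min)
= (75 - 10) / 71
= 65 / 71
= 0.9155

0.9155


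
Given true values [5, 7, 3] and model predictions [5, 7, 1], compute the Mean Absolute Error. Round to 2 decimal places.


Absolute errors: [0, 0, 2]
Sum of absolute errors = 2
MAE = 2 / 3 = 0.67

0.67


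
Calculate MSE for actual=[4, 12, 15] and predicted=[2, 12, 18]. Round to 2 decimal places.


Differences: [2, 0, -3]
Squared errors: [4, 0, 9]
Sum of squared errors = 13
MSE = 13 / 3 = 4.33

4.33


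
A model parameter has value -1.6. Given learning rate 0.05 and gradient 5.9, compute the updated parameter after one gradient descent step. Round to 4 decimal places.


w_new = w_old - lr * gradient
= -1.6 - 0.05 * 5.9
= -1.6 - (0.295)
= -1.8950

-1.8950


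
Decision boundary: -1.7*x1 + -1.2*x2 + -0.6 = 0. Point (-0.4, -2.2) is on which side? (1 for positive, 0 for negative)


Compute -1.7 * -0.4 + -1.2 * -2.2 + -0.6
= 0.68 + 2.64 + -0.6
= 2.72
Since 2.72 >= 0, the point is on the positive side.

1


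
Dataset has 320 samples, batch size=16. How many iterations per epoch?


Iterations per epoch = dataset_size / batch_size
= 320 / 16
= 20

20


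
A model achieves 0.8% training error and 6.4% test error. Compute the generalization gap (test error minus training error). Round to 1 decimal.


Generalization gap = test_error - train_error
= 6.4 - 0.8
= 5.6%
A moderate gap.

5.6


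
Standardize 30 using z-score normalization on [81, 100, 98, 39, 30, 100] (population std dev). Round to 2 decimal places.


Mean = (81 + 100 + 98 + 39 + 30 + 100) / 6 = 74.6667
Variance = sum((x_i - mean)^2) / n = 855.8889
Std = sqrt(855.8889) = 29.2556
Z = (x - mean) / std
= (30 - 74.6667) / 29.2556
= -44.6667 / 29.2556
= -1.53

-1.53


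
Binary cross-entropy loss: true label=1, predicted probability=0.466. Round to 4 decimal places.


For y=1: Loss = -log(p)
= -log(0.466)
= -(-0.7636)
= 0.7636

0.7636


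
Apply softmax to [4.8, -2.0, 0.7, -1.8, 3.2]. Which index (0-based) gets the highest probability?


Softmax is a monotonic transformation, so it preserves the argmax.
We need to find the index of the maximum logit.
Index 0: 4.8
Index 1: -2.0
Index 2: 0.7
Index 3: -1.8
Index 4: 3.2
Maximum logit = 4.8 at index 0

0


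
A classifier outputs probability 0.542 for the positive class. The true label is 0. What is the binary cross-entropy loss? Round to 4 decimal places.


For y=0: Loss = -log(1-p)
= -log(1 - 0.542)
= -log(0.458)
= -(-0.7809)
= 0.7809

0.7809


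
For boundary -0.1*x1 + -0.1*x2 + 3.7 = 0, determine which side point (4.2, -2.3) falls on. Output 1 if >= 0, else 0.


Compute -0.1 * 4.2 + -0.1 * -2.3 + 3.7
= -0.42 + 0.23 + 3.7
= 3.51
Since 3.51 >= 0, the point is on the positive side.

1


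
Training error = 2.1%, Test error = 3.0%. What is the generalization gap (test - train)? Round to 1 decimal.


Generalization gap = test_error - train_error
= 3.0 - 2.1
= 0.9%
A small gap suggests good generalization.

0.9


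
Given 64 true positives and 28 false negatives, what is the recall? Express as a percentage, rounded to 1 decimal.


Recall = TP / (TP + FN) * 100
= 64 / (64 + 28)
= 64 / 92
= 0.6957
= 69.6%

69.6


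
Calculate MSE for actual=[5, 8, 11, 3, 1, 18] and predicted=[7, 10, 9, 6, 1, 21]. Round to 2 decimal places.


Differences: [-2, -2, 2, -3, 0, -3]
Squared errors: [4, 4, 4, 9, 0, 9]
Sum of squared errors = 30
MSE = 30 / 6 = 5.00

5.00


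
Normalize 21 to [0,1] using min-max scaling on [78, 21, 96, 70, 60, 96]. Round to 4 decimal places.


Min = 21, Max = 96
Range = 96 - 21 = 75
Scaled = (x - min) / (max - min)
= (21 - 21) / 75
= 0 / 75
= 0.0000

0.0000


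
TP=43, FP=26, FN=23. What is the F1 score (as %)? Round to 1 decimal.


Precision = TP / (TP + FP) = 43 / 69 = 0.6232
Recall = TP / (TP + FN) = 43 / 66 = 0.6515
F1 = 2 * P * R / (P + R)
= 2 * 0.6232 * 0.6515 / (0.6232 + 0.6515)
= 0.812 / 1.2747
= 0.637
As percentage: 63.7%

63.7


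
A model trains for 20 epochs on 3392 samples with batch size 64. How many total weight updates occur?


Iterations per epoch = 3392 / 64 = 53
Total updates = iterations_per_epoch * epochs
= 53 * 20
= 1060

1060


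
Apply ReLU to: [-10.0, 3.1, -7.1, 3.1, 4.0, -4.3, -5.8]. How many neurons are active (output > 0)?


ReLU(x) = max(0, x) for each element:
ReLU(-10.0) = 0
ReLU(3.1) = 3.1
ReLU(-7.1) = 0
ReLU(3.1) = 3.1
ReLU(4.0) = 4.0
ReLU(-4.3) = 0
ReLU(-5.8) = 0
Active neurons (>0): 3

3


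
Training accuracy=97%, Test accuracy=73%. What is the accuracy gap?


Gap = train_accuracy - test_accuracy
= 97 - 73
= 24%
This large gap strongly indicates overfitting.

24


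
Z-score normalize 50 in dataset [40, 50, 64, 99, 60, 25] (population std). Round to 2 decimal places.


Mean = (40 + 50 + 64 + 99 + 60 + 25) / 6 = 56.3333
Variance = sum((x_i - mean)^2) / n = 530.2222
Std = sqrt(530.2222) = 23.0266
Z = (x - mean) / std
= (50 - 56.3333) / 23.0266
= -6.3333 / 23.0266
= -0.28

-0.28


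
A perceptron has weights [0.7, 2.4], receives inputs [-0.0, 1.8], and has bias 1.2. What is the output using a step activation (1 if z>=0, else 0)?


z = w . x + b
= 0.7*-0.0 + 2.4*1.8 + 1.2
= -0.0 + 4.32 + 1.2
= 4.32 + 1.2
= 5.52
Since z = 5.52 >= 0, output = 1

1


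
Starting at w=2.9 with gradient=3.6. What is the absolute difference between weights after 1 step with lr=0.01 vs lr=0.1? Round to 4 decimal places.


With lr=0.01: w_new = 2.9 - 0.01 * 3.6 = 2.864
With lr=0.1: w_new = 2.9 - 0.1 * 3.6 = 2.54
Absolute difference = |2.864 - 2.54|
= 0.3240

0.3240


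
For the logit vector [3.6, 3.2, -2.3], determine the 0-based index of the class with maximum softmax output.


Softmax is a monotonic transformation, so it preserves the argmax.
We need to find the index of the maximum logit.
Index 0: 3.6
Index 1: 3.2
Index 2: -2.3
Maximum logit = 3.6 at index 0

0


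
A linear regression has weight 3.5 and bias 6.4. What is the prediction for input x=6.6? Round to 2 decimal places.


y = 3.5 * 6.6 + (6.4)
= 23.1 + (6.4)
= 29.50

29.50


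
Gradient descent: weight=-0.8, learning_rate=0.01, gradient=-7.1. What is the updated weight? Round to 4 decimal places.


w_new = w_old - lr * gradient
= -0.8 - 0.01 * -7.1
= -0.8 - (-0.071)
= -0.7290

-0.7290


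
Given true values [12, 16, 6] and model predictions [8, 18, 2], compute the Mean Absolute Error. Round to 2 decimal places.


Absolute errors: [4, 2, 4]
Sum of absolute errors = 10
MAE = 10 / 3 = 3.33

3.33


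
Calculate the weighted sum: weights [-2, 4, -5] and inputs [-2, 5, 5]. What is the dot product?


Element-wise products:
-2 * -2 = 4
4 * 5 = 20
-5 * 5 = -25
Sum = 4 + 20 + -25
= -1

-1


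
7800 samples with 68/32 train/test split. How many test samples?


Train samples = 7800 * 68% = 5304
Test samples = 7800 - 5304
= 2496

2496


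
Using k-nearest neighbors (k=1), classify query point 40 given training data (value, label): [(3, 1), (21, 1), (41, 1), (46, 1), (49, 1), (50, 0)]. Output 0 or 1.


Distances from query 40:
Point 41 (class 1): distance = 1
K=1 nearest neighbors: classes = [1]
Votes for class 1: 1 / 1
Majority vote => class 1

1


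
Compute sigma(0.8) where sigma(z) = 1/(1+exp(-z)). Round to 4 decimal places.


sigmoid(z) = 1 / (1 + exp(-z))
exp(-(0.8)) = exp(-0.8) = 0.4493
1 + 0.4493 = 1.4493
1 / 1.4493 = 0.6900

0.6900


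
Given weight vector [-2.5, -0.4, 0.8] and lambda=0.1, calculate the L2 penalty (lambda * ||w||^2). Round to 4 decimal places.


Squaring each weight:
(-2.5)^2 = 6.25
(-0.4)^2 = 0.16
0.8^2 = 0.64
Sum of squares = 7.05
Penalty = 0.1 * 7.05 = 0.7050

0.7050


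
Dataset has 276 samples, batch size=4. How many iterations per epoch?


Iterations per epoch = dataset_size / batch_size
= 276 / 4
= 69

69


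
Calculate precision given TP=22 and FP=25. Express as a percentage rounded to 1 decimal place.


Precision = TP / (TP + FP) * 100
= 22 / (22 + 25)
= 22 / 47
= 0.4681
= 46.8%

46.8


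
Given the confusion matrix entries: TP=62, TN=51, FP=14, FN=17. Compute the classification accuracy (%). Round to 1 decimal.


Accuracy = (TP + TN) / (TP + TN + FP + FN) * 100
= (62 + 51) / (62 + 51 + 14 + 17)
= 113 / 144
= 0.7847
= 78.5%

78.5


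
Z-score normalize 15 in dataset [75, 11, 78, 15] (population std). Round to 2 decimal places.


Mean = (75 + 11 + 78 + 15) / 4 = 44.75
Variance = sum((x_i - mean)^2) / n = 1011.1875
Std = sqrt(1011.1875) = 31.7992
Z = (x - mean) / std
= (15 - 44.75) / 31.7992
= -29.75 / 31.7992
= -0.94

-0.94


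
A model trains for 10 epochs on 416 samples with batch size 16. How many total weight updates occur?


Iterations per epoch = 416 / 16 = 26
Total updates = iterations_per_epoch * epochs
= 26 * 10
= 260

260


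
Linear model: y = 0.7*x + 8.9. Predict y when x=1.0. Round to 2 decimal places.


y = 0.7 * 1.0 + (8.9)
= 0.7 + (8.9)
= 9.60

9.60


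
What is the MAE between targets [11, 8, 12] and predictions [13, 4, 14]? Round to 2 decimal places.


Absolute errors: [2, 4, 2]
Sum of absolute errors = 8
MAE = 8 / 3 = 2.67

2.67


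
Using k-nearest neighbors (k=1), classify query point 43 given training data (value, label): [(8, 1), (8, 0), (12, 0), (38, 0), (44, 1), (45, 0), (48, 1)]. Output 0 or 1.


Distances from query 43:
Point 44 (class 1): distance = 1
K=1 nearest neighbors: classes = [1]
Votes for class 1: 1 / 1
Majority vote => class 1

1


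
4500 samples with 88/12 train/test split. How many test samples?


Train samples = 4500 * 88% = 3960
Test samples = 4500 - 3960
= 540

540


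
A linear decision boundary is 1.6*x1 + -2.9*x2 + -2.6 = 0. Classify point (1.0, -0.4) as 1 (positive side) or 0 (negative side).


Compute 1.6 * 1.0 + -2.9 * -0.4 + -2.6
= 1.6 + 1.16 + -2.6
= 0.16
Since 0.16 >= 0, the point is on the positive side.

1


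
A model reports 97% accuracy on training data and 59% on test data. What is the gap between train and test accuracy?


Gap = train_accuracy - test_accuracy
= 97 - 59
= 38%
This large gap strongly indicates overfitting.

38


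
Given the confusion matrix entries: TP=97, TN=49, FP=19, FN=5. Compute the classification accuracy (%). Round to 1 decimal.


Accuracy = (TP + TN) / (TP + TN + FP + FN) * 100
= (97 + 49) / (97 + 49 + 19 + 5)
= 146 / 170
= 0.8588
= 85.9%

85.9


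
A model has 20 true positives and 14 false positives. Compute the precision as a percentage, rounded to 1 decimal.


Precision = TP / (TP + FP) * 100
= 20 / (20 + 14)
= 20 / 34
= 0.5882
= 58.8%

58.8


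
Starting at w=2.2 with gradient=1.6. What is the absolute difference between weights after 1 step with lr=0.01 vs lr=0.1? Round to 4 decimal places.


With lr=0.01: w_new = 2.2 - 0.01 * 1.6 = 2.184
With lr=0.1: w_new = 2.2 - 0.1 * 1.6 = 2.04
Absolute difference = |2.184 - 2.04|
= 0.1440

0.1440


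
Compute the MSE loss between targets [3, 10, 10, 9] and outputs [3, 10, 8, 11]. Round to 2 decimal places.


Differences: [0, 0, 2, -2]
Squared errors: [0, 0, 4, 4]
Sum of squared errors = 8
MSE = 8 / 4 = 2.00

2.00


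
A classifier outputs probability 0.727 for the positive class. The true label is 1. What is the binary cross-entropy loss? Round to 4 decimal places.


For y=1: Loss = -log(p)
= -log(0.727)
= -(-0.3188)
= 0.3188

0.3188


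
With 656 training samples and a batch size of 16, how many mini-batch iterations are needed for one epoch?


Iterations per epoch = dataset_size / batch_size
= 656 / 16
= 41

41


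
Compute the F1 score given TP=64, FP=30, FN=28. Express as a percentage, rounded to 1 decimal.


Precision = TP / (TP + FP) = 64 / 94 = 0.6809
Recall = TP / (TP + FN) = 64 / 92 = 0.6957
F1 = 2 * P * R / (P + R)
= 2 * 0.6809 * 0.6957 / (0.6809 + 0.6957)
= 0.9473 / 1.3765
= 0.6882
As percentage: 68.8%

68.8


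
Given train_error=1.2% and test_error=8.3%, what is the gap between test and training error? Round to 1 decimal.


Generalization gap = test_error - train_error
= 8.3 - 1.2
= 7.1%
A moderate gap.

7.1


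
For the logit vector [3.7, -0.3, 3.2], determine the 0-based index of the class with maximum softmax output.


Softmax is a monotonic transformation, so it preserves the argmax.
We need to find the index of the maximum logit.
Index 0: 3.7
Index 1: -0.3
Index 2: 3.2
Maximum logit = 3.7 at index 0

0


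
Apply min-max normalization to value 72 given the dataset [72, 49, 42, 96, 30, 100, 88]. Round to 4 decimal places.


Min = 30, Max = 100
Range = 100 - 30 = 70
Scaled = (x - min) / (max - min)
= (72 - 30) / 70
= 42 / 70
= 0.6000

0.6000


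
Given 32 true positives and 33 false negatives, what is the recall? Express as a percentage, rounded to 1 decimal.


Recall = TP / (TP + FN) * 100
= 32 / (32 + 33)
= 32 / 65
= 0.4923
= 49.2%

49.2


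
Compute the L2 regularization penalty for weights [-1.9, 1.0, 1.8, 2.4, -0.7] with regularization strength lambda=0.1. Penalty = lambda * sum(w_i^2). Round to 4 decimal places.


Squaring each weight:
(-1.9)^2 = 3.61
1.0^2 = 1.0
1.8^2 = 3.24
2.4^2 = 5.76
(-0.7)^2 = 0.49
Sum of squares = 14.1
Penalty = 0.1 * 14.1 = 1.4100

1.4100


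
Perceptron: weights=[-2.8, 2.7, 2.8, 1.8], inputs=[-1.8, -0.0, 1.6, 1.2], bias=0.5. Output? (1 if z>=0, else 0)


z = w . x + b
= -2.8*-1.8 + 2.7*-0.0 + 2.8*1.6 + 1.8*1.2 + 0.5
= 5.04 + -0.0 + 4.48 + 2.16 + 0.5
= 11.68 + 0.5
= 12.18
Since z = 12.18 >= 0, output = 1

1


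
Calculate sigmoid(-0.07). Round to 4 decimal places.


sigmoid(z) = 1 / (1 + exp(-z))
exp(-(-0.07)) = exp(0.07) = 1.0725
1 + 1.0725 = 2.0725
1 / 2.0725 = 0.4825

0.4825


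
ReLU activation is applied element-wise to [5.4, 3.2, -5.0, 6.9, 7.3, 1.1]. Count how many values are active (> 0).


ReLU(x) = max(0, x) for each element:
ReLU(5.4) = 5.4
ReLU(3.2) = 3.2
ReLU(-5.0) = 0
ReLU(6.9) = 6.9
ReLU(7.3) = 7.3
ReLU(1.1) = 1.1
Active neurons (>0): 5

5


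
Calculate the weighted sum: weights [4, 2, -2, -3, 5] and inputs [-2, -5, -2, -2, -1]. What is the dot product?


Element-wise products:
4 * -2 = -8
2 * -5 = -10
-2 * -2 = 4
-3 * -2 = 6
5 * -1 = -5
Sum = -8 + -10 + 4 + 6 + -5
= -13

-13


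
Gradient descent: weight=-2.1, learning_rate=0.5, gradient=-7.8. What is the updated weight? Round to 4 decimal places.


w_new = w_old - lr * gradient
= -2.1 - 0.5 * -7.8
= -2.1 - (-3.9)
= 1.8000

1.8000


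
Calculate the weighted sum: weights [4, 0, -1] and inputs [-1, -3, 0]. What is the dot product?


Element-wise products:
4 * -1 = -4
0 * -3 = 0
-1 * 0 = 0
Sum = -4 + 0 + 0
= -4

-4


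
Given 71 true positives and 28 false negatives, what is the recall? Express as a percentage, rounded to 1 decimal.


Recall = TP / (TP + FN) * 100
= 71 / (71 + 28)
= 71 / 99
= 0.7172
= 71.7%

71.7


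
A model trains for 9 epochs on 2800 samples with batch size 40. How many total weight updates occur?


Iterations per epoch = 2800 / 40 = 70
Total updates = iterations_per_epoch * epochs
= 70 * 9
= 630

630


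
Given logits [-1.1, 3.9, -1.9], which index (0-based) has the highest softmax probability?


Softmax is a monotonic transformation, so it preserves the argmax.
We need to find the index of the maximum logit.
Index 0: -1.1
Index 1: 3.9
Index 2: -1.9
Maximum logit = 3.9 at index 1

1


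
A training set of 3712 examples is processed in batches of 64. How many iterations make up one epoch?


Iterations per epoch = dataset_size / batch_size
= 3712 / 64
= 58

58


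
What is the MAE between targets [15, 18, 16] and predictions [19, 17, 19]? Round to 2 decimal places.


Absolute errors: [4, 1, 3]
Sum of absolute errors = 8
MAE = 8 / 3 = 2.67

2.67
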